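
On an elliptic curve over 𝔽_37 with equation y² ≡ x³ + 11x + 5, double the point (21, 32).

(35, 30)

tangent at (21, 32): λ = (3·21² + 11)/(2·32) ≡ 2/27. 27⁻¹ ≡ 11 (mod 37), so λ ≡ 2·11 ≡ 22.
  x = λ² - 21 - 21 = 484 - 42 ≡ 35; y = λ·(21 - 35) - 32 ≡ 30. → (35, 30)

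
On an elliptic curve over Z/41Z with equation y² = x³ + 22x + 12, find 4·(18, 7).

(25, 19)

Write Q = (18, 7).
Double-and-add on 4 = (100)₂. Start with Q = (18, 7) for the leading 1-bit.
double: tangent at (18, 7): λ = (3·18² + 22)/(2·7) ≡ 10/14. 14⁻¹ ≡ 3 (mod 41), so λ ≡ 10·3 ≡ 30.
  x = λ² - 18 - 18 = 900 - 36 ≡ 3; y = λ·(18 - 3) - 7 ≡ 33. → (3, 33)
double: tangent at (3, 33): λ = (3·3² + 22)/(2·33) ≡ 8/25. 25⁻¹ ≡ 23 (mod 41), so λ ≡ 8·23 ≡ 20.
  x = λ² - 3 - 3 = 400 - 6 ≡ 25; y = λ·(3 - 25) - 33 ≡ 19. → (25, 19)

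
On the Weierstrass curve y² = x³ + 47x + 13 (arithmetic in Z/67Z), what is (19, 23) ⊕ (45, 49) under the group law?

(19, 23) + (45, 49). λ = (49 - 23)/(45 - 19) ≡ 26/26 mod 67. 26⁻¹ ≡ 49 (mod 67) since 26·49 = 1274 ≡ 1, so λ ≡ 1.
  x = λ² - 19 - 45 = 1 - 64 ≡ 4; y = λ·(19 - 4) - 23 ≡ 59. → (4, 59)

(4, 59)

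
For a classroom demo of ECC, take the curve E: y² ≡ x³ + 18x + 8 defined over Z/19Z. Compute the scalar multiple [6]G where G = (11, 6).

(6, 16)

Repeated addition: build up to 6G.
2G: tangent at (11, 6): λ = (3·11² + 18)/(2·6) ≡ 1/12. 12⁻¹ ≡ 8 (mod 19) since 12·8 = 96 ≡ 1, so λ ≡ 1·8 ≡ 8.
  x = λ² - 11 - 11 = 64 - 22 ≡ 4; y = λ·(11 - 4) - 6 ≡ 12. → (4, 12)
3G: (4, 12) + (11, 6). λ = (6 - 12)/(11 - 4) ≡ 13/7 mod 19. 7⁻¹ ≡ 11 (mod 19) since 7·11 = 77 ≡ 1, so λ ≡ 10.
  x = λ² - 4 - 11 = 100 - 15 ≡ 9; y = λ·(4 - 9) - 12 ≡ 14. → (9, 14)
4G: (9, 14) + (11, 6). λ = (6 - 14)/(11 - 9) ≡ 11/2 mod 19. 2⁻¹ ≡ 10 (mod 19) since 2·10 = 20 ≡ 1, so λ ≡ 15.
  x = λ² - 9 - 11 = 225 - 20 ≡ 15; y = λ·(9 - 15) - 14 ≡ 10. → (15, 10)
5G: (15, 10) + (11, 6). λ = (6 - 10)/(11 - 15) ≡ 15/15 mod 19. 15⁻¹ ≡ 14 (mod 19), so λ ≡ 1.
  x = λ² - 15 - 11 = 1 - 26 ≡ 13; y = λ·(15 - 13) - 10 ≡ 11. → (13, 11)
6G: (13, 11) + (11, 6). λ = (6 - 11)/(11 - 13) ≡ 14/17 mod 19. 17⁻¹ ≡ 9 (mod 19), so λ ≡ 12.
  x = λ² - 13 - 11 = 144 - 24 ≡ 6; y = λ·(13 - 6) - 11 ≡ 16. → (6, 16)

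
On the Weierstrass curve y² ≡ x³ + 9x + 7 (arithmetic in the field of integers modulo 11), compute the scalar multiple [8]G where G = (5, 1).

Repeated addition: build up to 8G.
2G: tangent at (5, 1): λ = (3·5² + 9)/(2·1) ≡ 7/2. 2⁻¹ ≡ 6 (mod 11), so λ ≡ 7·6 ≡ 9.
  x = λ² - 5 - 5 = 81 - 10 ≡ 5; y = λ·(5 - 5) - 1 ≡ 10. → (5, 10)
3G: (5, 10) + (5, 1): same x and y₁ ≡ -y₂, so the sum is the point at infinity.
4G: the point at infinity + (5, 1) = (5, 1) (identity).
5G: tangent at (5, 1): λ = (3·5² + 9)/(2·1) ≡ 7/2. 2⁻¹ ≡ 6 (mod 11), so λ ≡ 7·6 ≡ 9.
  x = λ² - 5 - 5 = 81 - 10 ≡ 5; y = λ·(5 - 5) - 1 ≡ 10. → (5, 10)
6G: (5, 10) + (5, 1): same x and y₁ ≡ -y₂, so the sum is the point at infinity.
7G: the point at infinity + (5, 1) = (5, 1) (identity).
8G: tangent at (5, 1): λ = (3·5² + 9)/(2·1) ≡ 7/2. 2⁻¹ ≡ 6 (mod 11), so λ ≡ 7·6 ≡ 9.
  x = λ² - 5 - 5 = 81 - 10 ≡ 5; y = λ·(5 - 5) - 1 ≡ 10. → (5, 10)

(5, 10)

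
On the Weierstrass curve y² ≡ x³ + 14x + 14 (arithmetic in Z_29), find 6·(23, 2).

(21, 17)

Write P = (23, 2).
Repeated addition: build up to 6P.
2P: tangent at (23, 2): λ = (3·23² + 14)/(2·2) ≡ 6/4. 4⁻¹ ≡ 22 (mod 29), so λ ≡ 6·22 ≡ 16.
  x = λ² - 23 - 23 = 256 - 46 ≡ 7; y = λ·(23 - 7) - 2 ≡ 22. → (7, 22)
3P: (7, 22) + (23, 2). λ = (2 - 22)/(23 - 7) ≡ 9/16 mod 29. 16⁻¹ ≡ 20 (mod 29) since 16·20 = 320 ≡ 1, so λ ≡ 6.
  x = λ² - 7 - 23 = 36 - 30 ≡ 6; y = λ·(7 - 6) - 22 ≡ 13. → (6, 13)
4P: (6, 13) + (23, 2). λ = (2 - 13)/(23 - 6) ≡ 18/17 mod 29. 17⁻¹ ≡ 12 (mod 29), so λ ≡ 13.
  x = λ² - 6 - 23 = 169 - 29 ≡ 24; y = λ·(6 - 24) - 13 ≡ 14. → (24, 14)
5P: (24, 14) + (23, 2). λ = (2 - 14)/(23 - 24) ≡ 17/28 mod 29. 28⁻¹ ≡ 28 (mod 29) since 28·28 = 784 ≡ 1, so λ ≡ 12.
  x = λ² - 24 - 23 = 144 - 47 ≡ 10; y = λ·(24 - 10) - 14 ≡ 9. → (10, 9)
6P: (10, 9) + (23, 2). λ = (2 - 9)/(23 - 10) ≡ 22/13 mod 29. 13⁻¹ ≡ 9 (mod 29) since 13·9 = 117 ≡ 1, so λ ≡ 24.
  x = λ² - 10 - 23 = 576 - 33 ≡ 21; y = λ·(10 - 21) - 9 ≡ 17. → (21, 17)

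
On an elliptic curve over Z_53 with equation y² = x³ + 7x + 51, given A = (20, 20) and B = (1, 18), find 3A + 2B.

(44, 52)

First 3A:
Repeated addition: build up to 3A.
2A: tangent at (20, 20): λ = (3·20² + 7)/(2·20) ≡ 41/40. 40⁻¹ ≡ 4 (mod 53), so λ ≡ 41·4 ≡ 5.
  x = λ² - 20 - 20 = 25 - 40 ≡ 38; y = λ·(20 - 38) - 20 ≡ 49. → (38, 49)
3A: (38, 49) + (20, 20). λ = (20 - 49)/(20 - 38) ≡ 24/35 mod 53. 35⁻¹ ≡ 50 (mod 53), so λ ≡ 34.
  x = λ² - 38 - 20 = 1156 - 58 ≡ 38; y = λ·(38 - 38) - 49 ≡ 4. → (38, 4)
3A = (38, 4).
Next 2B:
Repeated addition: build up to 2B.
2B: tangent at (1, 18): λ = (3·1² + 7)/(2·18) ≡ 10/36. 36⁻¹ ≡ 28 (mod 53), so λ ≡ 10·28 ≡ 15.
  x = λ² - 1 - 1 = 225 - 2 ≡ 11; y = λ·(1 - 11) - 18 ≡ 44. → (11, 44)
2B = (11, 44).
Finally 3A + 2B:
(38, 4) + (11, 44). λ = (44 - 4)/(11 - 38) ≡ 40/26 mod 53. 26⁻¹ ≡ 51 (mod 53), so λ ≡ 26.
  x = λ² - 38 - 11 = 676 - 49 ≡ 44; y = λ·(38 - 44) - 4 ≡ 52. → (44, 52)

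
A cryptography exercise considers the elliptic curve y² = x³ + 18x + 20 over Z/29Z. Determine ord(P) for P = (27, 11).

12

2P: tangent at (27, 11): λ = (3·27² + 18)/(2·11) ≡ 1/22. 22⁻¹ ≡ 4 (mod 29) since 22·4 = 88 ≡ 1, so λ ≡ 1·4 ≡ 4.
  x = λ² - 27 - 27 = 16 - 54 ≡ 20; y = λ·(27 - 20) - 11 ≡ 17. → (20, 17)
3P: (20, 17) + (27, 11). λ = (11 - 17)/(27 - 20) ≡ 23/7 mod 29. 7⁻¹ ≡ 25 (mod 29) since 7·25 = 175 ≡ 1, so λ ≡ 24.
  x = λ² - 20 - 27 = 576 - 47 ≡ 7; y = λ·(20 - 7) - 17 ≡ 5. → (7, 5)
4P: (7, 5) + (27, 11). λ = (11 - 5)/(27 - 7) ≡ 6/20 mod 29. 20⁻¹ ≡ 16 (mod 29), so λ ≡ 9.
  x = λ² - 7 - 27 = 81 - 34 ≡ 18; y = λ·(7 - 18) - 5 ≡ 12. → (18, 12)
5P: (18, 12) + (27, 11). λ = (11 - 12)/(27 - 18) ≡ 28/9 mod 29. 9⁻¹ ≡ 13 (mod 29) since 9·13 = 117 ≡ 1, so λ ≡ 16.
  x = λ² - 18 - 27 = 256 - 45 ≡ 8; y = λ·(18 - 8) - 12 ≡ 3. → (8, 3)
6P: (8, 3) + (27, 11). λ = (11 - 3)/(27 - 8) ≡ 8/19 mod 29. 19⁻¹ ≡ 26 (mod 29), so λ ≡ 5.
  x = λ² - 8 - 27 = 25 - 35 ≡ 19; y = λ·(8 - 19) - 3 ≡ 0. → (19, 0)
7P: (19, 0) + (27, 11). λ = (11 - 0)/(27 - 19) ≡ 11/8 mod 29. 8⁻¹ ≡ 11 (mod 29), so λ ≡ 5.
  x = λ² - 19 - 27 = 25 - 46 ≡ 8; y = λ·(19 - 8) - 0 ≡ 26. → (8, 26)
8P: (8, 26) + (27, 11). λ = (11 - 26)/(27 - 8) ≡ 14/19 mod 29. 19⁻¹ ≡ 26 (mod 29) since 19·26 = 494 ≡ 1, so λ ≡ 16.
  x = λ² - 8 - 27 = 256 - 35 ≡ 18; y = λ·(8 - 18) - 26 ≡ 17. → (18, 17)
9P: (18, 17) + (27, 11). λ = (11 - 17)/(27 - 18) ≡ 23/9 mod 29. 9⁻¹ ≡ 13 (mod 29), so λ ≡ 9.
  x = λ² - 18 - 27 = 81 - 45 ≡ 7; y = λ·(18 - 7) - 17 ≡ 24. → (7, 24)
10P: (7, 24) + (27, 11). λ = (11 - 24)/(27 - 7) ≡ 16/20 mod 29. 20⁻¹ ≡ 16 (mod 29) since 20·16 = 320 ≡ 1, so λ ≡ 24.
  x = λ² - 7 - 27 = 576 - 34 ≡ 20; y = λ·(7 - 20) - 24 ≡ 12. → (20, 12)
11P: (20, 12) + (27, 11). λ = (11 - 12)/(27 - 20) ≡ 28/7 mod 29. 7⁻¹ ≡ 25 (mod 29) since 7·25 = 175 ≡ 1, so λ ≡ 4.
  x = λ² - 20 - 27 = 16 - 47 ≡ 27; y = λ·(20 - 27) - 12 ≡ 18. → (27, 18)
12P: (27, 18) + (27, 11): same x and y₁ ≡ -y₂, so the sum is ∞.
12P = ∞, so the order is 12.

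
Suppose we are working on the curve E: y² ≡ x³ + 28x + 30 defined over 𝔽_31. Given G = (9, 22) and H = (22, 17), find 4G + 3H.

First 4G:
Repeated addition: build up to 4G.
2G: tangent at (9, 22): λ = (3·9² + 28)/(2·22) ≡ 23/13. 13⁻¹ ≡ 12 (mod 31), so λ ≡ 23·12 ≡ 28.
  x = λ² - 9 - 9 = 784 - 18 ≡ 22; y = λ·(9 - 22) - 22 ≡ 17. → (22, 17)
3G: (22, 17) + (9, 22). λ = (22 - 17)/(9 - 22) ≡ 5/18 mod 31. 18⁻¹ ≡ 19 (mod 31), so λ ≡ 2.
  x = λ² - 22 - 9 = 4 - 31 ≡ 4; y = λ·(22 - 4) - 17 ≡ 19. → (4, 19)
4G: (4, 19) + (9, 22). λ = (22 - 19)/(9 - 4) ≡ 3/5 mod 31. 5⁻¹ ≡ 25 (mod 31), so λ ≡ 13.
  x = λ² - 4 - 9 = 169 - 13 ≡ 1; y = λ·(4 - 1) - 19 ≡ 20. → (1, 20)
4G = (1, 20).
Next 3H:
Repeated addition: build up to 3H.
2H: tangent at (22, 17): λ = (3·22² + 28)/(2·17) ≡ 23/3. 3⁻¹ ≡ 21 (mod 31), so λ ≡ 23·21 ≡ 18.
  x = λ² - 22 - 22 = 324 - 44 ≡ 1; y = λ·(22 - 1) - 17 ≡ 20. → (1, 20)
3H: (1, 20) + (22, 17). λ = (17 - 20)/(22 - 1) ≡ 28/21 mod 31. 21⁻¹ ≡ 3 (mod 31), so λ ≡ 22.
  x = λ² - 1 - 22 = 484 - 23 ≡ 27; y = λ·(1 - 27) - 20 ≡ 28. → (27, 28)
3H = (27, 28).
Finally 4G + 3H:
(1, 20) + (27, 28). λ = (28 - 20)/(27 - 1) ≡ 8/26 mod 31. 26⁻¹ ≡ 6 (mod 31) since 26·6 = 156 ≡ 1, so λ ≡ 17.
  x = λ² - 1 - 27 = 289 - 28 ≡ 13; y = λ·(1 - 13) - 20 ≡ 24. → (13, 24)

(13, 24)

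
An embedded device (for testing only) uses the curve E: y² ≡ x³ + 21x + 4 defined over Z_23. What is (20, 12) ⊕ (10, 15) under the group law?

(20, 12) + (10, 15). λ = (15 - 12)/(10 - 20) ≡ 3/13 mod 23. 13⁻¹ ≡ 16 (mod 23), so λ ≡ 2.
  x = λ² - 20 - 10 = 4 - 30 ≡ 20; y = λ·(20 - 20) - 12 ≡ 11. → (20, 11)

(20, 11)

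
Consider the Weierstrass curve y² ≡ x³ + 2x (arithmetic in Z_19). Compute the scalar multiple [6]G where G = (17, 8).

Double-and-add on 6 = (110)₂. Start with G = (17, 8) for the leading 1-bit.
double: tangent at (17, 8): λ = (3·17² + 2)/(2·8) ≡ 14/16. 16⁻¹ ≡ 6 (mod 19), so λ ≡ 14·6 ≡ 8.
  x = λ² - 17 - 17 = 64 - 34 ≡ 11; y = λ·(17 - 11) - 8 ≡ 2. → (11, 2)
add G: (11, 2) + (17, 8). λ = (8 - 2)/(17 - 11) ≡ 6/6 mod 19. 6⁻¹ ≡ 16 (mod 19), so λ ≡ 1.
  x = λ² - 11 - 17 = 1 - 28 ≡ 11; y = λ·(11 - 11) - 2 ≡ 17. → (11, 17)
double: tangent at (11, 17): λ = (3·11² + 2)/(2·17) ≡ 4/15. 15⁻¹ ≡ 14 (mod 19) since 15·14 = 210 ≡ 1, so λ ≡ 4·14 ≡ 18.
  x = λ² - 11 - 11 = 324 - 22 ≡ 17; y = λ·(11 - 17) - 17 ≡ 8. → (17, 8)

(17, 8)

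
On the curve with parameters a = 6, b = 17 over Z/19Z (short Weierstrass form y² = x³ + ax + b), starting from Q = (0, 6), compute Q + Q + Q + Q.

Repeated addition: build up to 4Q.
2Q: tangent at (0, 6): λ = (3·0² + 6)/(2·6) ≡ 6/12. 12⁻¹ ≡ 8 (mod 19) since 12·8 = 96 ≡ 1, so λ ≡ 6·8 ≡ 10.
  x = λ² - 0 - 0 = 100 - 0 ≡ 5; y = λ·(0 - 5) - 6 ≡ 1. → (5, 1)
3Q: (5, 1) + (0, 6). λ = (6 - 1)/(0 - 5) ≡ 5/14 mod 19. 14⁻¹ ≡ 15 (mod 19) since 14·15 = 210 ≡ 1, so λ ≡ 18.
  x = λ² - 5 - 0 = 324 - 5 ≡ 15; y = λ·(5 - 15) - 1 ≡ 9. → (15, 9)
4Q: (15, 9) + (0, 6). λ = (6 - 9)/(0 - 15) ≡ 16/4 mod 19. 4⁻¹ ≡ 5 (mod 19) since 4·5 = 20 ≡ 1, so λ ≡ 4.
  x = λ² - 15 - 0 = 16 - 15 ≡ 1; y = λ·(15 - 1) - 9 ≡ 9. → (1, 9)

(1, 9)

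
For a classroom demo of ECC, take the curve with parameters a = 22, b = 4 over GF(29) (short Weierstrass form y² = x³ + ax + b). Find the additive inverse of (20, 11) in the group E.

(20, 18)

-(20, 11) = (20, -11 mod 29) = (20, 18).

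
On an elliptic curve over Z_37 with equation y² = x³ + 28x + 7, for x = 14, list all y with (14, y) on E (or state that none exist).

none

x³ + 28x + 7 = 3143 ≡ 35 (mod 37).
35 is a non-residue mod 37; no y exists.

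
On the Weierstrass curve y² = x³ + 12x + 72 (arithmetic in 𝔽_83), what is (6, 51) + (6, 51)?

tangent at (6, 51): λ = (3·6² + 12)/(2·51) ≡ 37/19. 19⁻¹ ≡ 35 (mod 83), so λ ≡ 37·35 ≡ 50.
  x = λ² - 6 - 6 = 2500 - 12 ≡ 81; y = λ·(6 - 81) - 51 ≡ 17. → (81, 17)

(81, 17)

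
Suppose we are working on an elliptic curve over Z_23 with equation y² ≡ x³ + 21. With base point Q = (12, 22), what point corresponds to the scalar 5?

Repeated addition: build up to 5Q.
2Q: tangent at (12, 22): λ = (3·12² + 0)/(2·22) ≡ 18/21. 21⁻¹ ≡ 11 (mod 23), so λ ≡ 18·11 ≡ 14.
  x = λ² - 12 - 12 = 196 - 24 ≡ 11; y = λ·(12 - 11) - 22 ≡ 15. → (11, 15)
3Q: (11, 15) + (12, 22). λ = (22 - 15)/(12 - 11) ≡ 7/1 mod 23. 1⁻¹ ≡ 1 (mod 23) since 1·1 = 1 ≡ 1, so λ ≡ 7.
  x = λ² - 11 - 12 = 49 - 23 ≡ 3; y = λ·(11 - 3) - 15 ≡ 18. → (3, 18)
4Q: (3, 18) + (12, 22). λ = (22 - 18)/(12 - 3) ≡ 4/9 mod 23. 9⁻¹ ≡ 18 (mod 23) since 9·18 = 162 ≡ 1, so λ ≡ 3.
  x = λ² - 3 - 12 = 9 - 15 ≡ 17; y = λ·(3 - 17) - 18 ≡ 9. → (17, 9)
5Q: (17, 9) + (12, 22). λ = (22 - 9)/(12 - 17) ≡ 13/18 mod 23. 18⁻¹ ≡ 9 (mod 23), so λ ≡ 2.
  x = λ² - 17 - 12 = 4 - 29 ≡ 21; y = λ·(17 - 21) - 9 ≡ 6. → (21, 6)

(21, 6)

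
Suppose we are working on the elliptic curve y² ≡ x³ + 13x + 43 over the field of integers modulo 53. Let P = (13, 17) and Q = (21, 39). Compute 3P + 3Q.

(28, 29)

First 3P:
Repeated addition: build up to 3P.
2P: tangent at (13, 17): λ = (3·13² + 13)/(2·17) ≡ 43/34. 34⁻¹ ≡ 39 (mod 53), so λ ≡ 43·39 ≡ 34.
  x = λ² - 13 - 13 = 1156 - 26 ≡ 17; y = λ·(13 - 17) - 17 ≡ 6. → (17, 6)
3P: (17, 6) + (13, 17). λ = (17 - 6)/(13 - 17) ≡ 11/49 mod 53. 49⁻¹ ≡ 13 (mod 53), so λ ≡ 37.
  x = λ² - 17 - 13 = 1369 - 30 ≡ 14; y = λ·(17 - 14) - 6 ≡ 52. → (14, 52)
3P = (14, 52).
Next 3Q:
Repeated addition: build up to 3Q.
2Q: tangent at (21, 39): λ = (3·21² + 13)/(2·39) ≡ 11/25. 25⁻¹ ≡ 17 (mod 53), so λ ≡ 11·17 ≡ 28.
  x = λ² - 21 - 21 = 784 - 42 ≡ 0; y = λ·(21 - 0) - 39 ≡ 19. → (0, 19)
3Q: (0, 19) + (21, 39). λ = (39 - 19)/(21 - 0) ≡ 20/21 mod 53. 21⁻¹ ≡ 48 (mod 53), so λ ≡ 6.
  x = λ² - 0 - 21 = 36 - 21 ≡ 15; y = λ·(0 - 15) - 19 ≡ 50. → (15, 50)
3Q = (15, 50).
Finally 3P + 3Q:
(14, 52) + (15, 50). λ = (50 - 52)/(15 - 14) ≡ 51/1 mod 53. 1⁻¹ ≡ 1 (mod 53) since 1·1 = 1 ≡ 1, so λ ≡ 51.
  x = λ² - 14 - 15 = 2601 - 29 ≡ 28; y = λ·(14 - 28) - 52 ≡ 29. → (28, 29)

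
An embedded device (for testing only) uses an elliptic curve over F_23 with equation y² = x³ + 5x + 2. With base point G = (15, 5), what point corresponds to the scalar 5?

Repeated addition: build up to 5G.
2G: tangent at (15, 5): λ = (3·15² + 5)/(2·5) ≡ 13/10. 10⁻¹ ≡ 7 (mod 23), so λ ≡ 13·7 ≡ 22.
  x = λ² - 15 - 15 = 484 - 30 ≡ 17; y = λ·(15 - 17) - 5 ≡ 20. → (17, 20)
3G: (17, 20) + (15, 5). λ = (5 - 20)/(15 - 17) ≡ 8/21 mod 23. 21⁻¹ ≡ 11 (mod 23), so λ ≡ 19.
  x = λ² - 17 - 15 = 361 - 32 ≡ 7; y = λ·(17 - 7) - 20 ≡ 9. → (7, 9)
4G: (7, 9) + (15, 5). λ = (5 - 9)/(15 - 7) ≡ 19/8 mod 23. 8⁻¹ ≡ 3 (mod 23) since 8·3 = 24 ≡ 1, so λ ≡ 11.
  x = λ² - 7 - 15 = 121 - 22 ≡ 7; y = λ·(7 - 7) - 9 ≡ 14. → (7, 14)
5G: (7, 14) + (15, 5). λ = (5 - 14)/(15 - 7) ≡ 14/8 mod 23. 8⁻¹ ≡ 3 (mod 23), so λ ≡ 19.
  x = λ² - 7 - 15 = 361 - 22 ≡ 17; y = λ·(7 - 17) - 14 ≡ 3. → (17, 3)

(17, 3)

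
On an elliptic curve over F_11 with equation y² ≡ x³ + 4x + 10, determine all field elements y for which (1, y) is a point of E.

x³ + 4x + 10 = 15 ≡ 4 (mod 11).
Square roots of 4 mod 11: 2 and 9 (since 2² = 4 ≡ 4).

2, 9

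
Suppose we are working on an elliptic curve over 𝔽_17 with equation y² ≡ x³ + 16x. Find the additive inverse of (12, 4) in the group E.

(12, 13)

-(12, 4) = (12, -4 mod 17) = (12, 13).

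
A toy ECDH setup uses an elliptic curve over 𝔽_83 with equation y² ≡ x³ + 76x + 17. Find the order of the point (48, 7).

2P: tangent at (48, 7): λ = (3·48² + 76)/(2·7) ≡ 16/14. 14⁻¹ ≡ 6 (mod 83) since 14·6 = 84 ≡ 1, so λ ≡ 16·6 ≡ 13.
  x = λ² - 48 - 48 = 169 - 96 ≡ 73; y = λ·(48 - 73) - 7 ≡ 0. → (73, 0)
3P: (73, 0) + (48, 7). λ = (7 - 0)/(48 - 73) ≡ 7/58 mod 83. 58⁻¹ ≡ 73 (mod 83) since 58·73 = 4234 ≡ 1, so λ ≡ 13.
  x = λ² - 73 - 48 = 169 - 121 ≡ 48; y = λ·(73 - 48) - 0 ≡ 76. → (48, 76)
4P: (48, 76) + (48, 7): same x and y₁ ≡ -y₂, so the sum is ∞.
4P = ∞, so the order is 4.

4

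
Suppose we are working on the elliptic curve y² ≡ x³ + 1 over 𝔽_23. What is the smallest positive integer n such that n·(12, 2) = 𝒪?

2P: tangent at (12, 2): λ = (3·12² + 0)/(2·2) ≡ 18/4. 4⁻¹ ≡ 6 (mod 23) since 4·6 = 24 ≡ 1, so λ ≡ 18·6 ≡ 16.
  x = λ² - 12 - 12 = 256 - 24 ≡ 2; y = λ·(12 - 2) - 2 ≡ 20. → (2, 20)
3P: (2, 20) + (12, 2). λ = (2 - 20)/(12 - 2) ≡ 5/10 mod 23. 10⁻¹ ≡ 7 (mod 23) since 10·7 = 70 ≡ 1, so λ ≡ 12.
  x = λ² - 2 - 12 = 144 - 14 ≡ 15; y = λ·(2 - 15) - 20 ≡ 8. → (15, 8)
4P: (15, 8) + (12, 2). λ = (2 - 8)/(12 - 15) ≡ 17/20 mod 23. 20⁻¹ ≡ 15 (mod 23), so λ ≡ 2.
  x = λ² - 15 - 12 = 4 - 27 ≡ 0; y = λ·(15 - 0) - 8 ≡ 22. → (0, 22)
5P: (0, 22) + (12, 2). λ = (2 - 22)/(12 - 0) ≡ 3/12 mod 23. 12⁻¹ ≡ 2 (mod 23) since 12·2 = 24 ≡ 1, so λ ≡ 6.
  x = λ² - 0 - 12 = 36 - 12 ≡ 1; y = λ·(0 - 1) - 22 ≡ 18. → (1, 18)
6P: (1, 18) + (12, 2). λ = (2 - 18)/(12 - 1) ≡ 7/11 mod 23. 11⁻¹ ≡ 21 (mod 23) since 11·21 = 231 ≡ 1, so λ ≡ 9.
  x = λ² - 1 - 12 = 81 - 13 ≡ 22; y = λ·(1 - 22) - 18 ≡ 0. → (22, 0)
7P: (22, 0) + (12, 2). λ = (2 - 0)/(12 - 22) ≡ 2/13 mod 23. 13⁻¹ ≡ 16 (mod 23) since 13·16 = 208 ≡ 1, so λ ≡ 9.
  x = λ² - 22 - 12 = 81 - 34 ≡ 1; y = λ·(22 - 1) - 0 ≡ 5. → (1, 5)
8P: (1, 5) + (12, 2). λ = (2 - 5)/(12 - 1) ≡ 20/11 mod 23. 11⁻¹ ≡ 21 (mod 23), so λ ≡ 6.
  x = λ² - 1 - 12 = 36 - 13 ≡ 0; y = λ·(1 - 0) - 5 ≡ 1. → (0, 1)
9P: (0, 1) + (12, 2). λ = (2 - 1)/(12 - 0) ≡ 1/12 mod 23. 12⁻¹ ≡ 2 (mod 23), so λ ≡ 2.
  x = λ² - 0 - 12 = 4 - 12 ≡ 15; y = λ·(0 - 15) - 1 ≡ 15. → (15, 15)
10P: (15, 15) + (12, 2). λ = (2 - 15)/(12 - 15) ≡ 10/20 mod 23. 20⁻¹ ≡ 15 (mod 23) since 20·15 = 300 ≡ 1, so λ ≡ 12.
  x = λ² - 15 - 12 = 144 - 27 ≡ 2; y = λ·(15 - 2) - 15 ≡ 3. → (2, 3)
11P: (2, 3) + (12, 2). λ = (2 - 3)/(12 - 2) ≡ 22/10 mod 23. 10⁻¹ ≡ 7 (mod 23), so λ ≡ 16.
  x = λ² - 2 - 12 = 256 - 14 ≡ 12; y = λ·(2 - 12) - 3 ≡ 21. → (12, 21)
12P: (12, 21) + (12, 2): same x and y₁ ≡ -y₂, so the sum is 𝒪.
12P = 𝒪, so the order is 12.

12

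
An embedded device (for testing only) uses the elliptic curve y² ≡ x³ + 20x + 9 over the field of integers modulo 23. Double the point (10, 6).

tangent at (10, 6): λ = (3·10² + 20)/(2·6) ≡ 21/12. 12⁻¹ ≡ 2 (mod 23), so λ ≡ 21·2 ≡ 19.
  x = λ² - 10 - 10 = 361 - 20 ≡ 19; y = λ·(10 - 19) - 6 ≡ 7. → (19, 7)

(19, 7)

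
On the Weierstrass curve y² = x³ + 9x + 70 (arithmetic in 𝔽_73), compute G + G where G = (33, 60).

(42, 52)

tangent at (33, 60): λ = (3·33² + 9)/(2·60) ≡ 64/47. 47⁻¹ ≡ 14 (mod 73), so λ ≡ 64·14 ≡ 20.
  x = λ² - 33 - 33 = 400 - 66 ≡ 42; y = λ·(33 - 42) - 60 ≡ 52. → (42, 52)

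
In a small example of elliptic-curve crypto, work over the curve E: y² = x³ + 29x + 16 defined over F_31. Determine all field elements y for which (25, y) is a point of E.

x³ + 29x + 16 = 16366 ≡ 29 (mod 31).
29 is a non-residue mod 31; no y exists.

none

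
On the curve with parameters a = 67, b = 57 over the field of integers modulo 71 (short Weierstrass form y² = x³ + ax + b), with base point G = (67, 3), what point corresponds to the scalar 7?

(47, 23)

Repeated addition: build up to 7G.
2G: tangent at (67, 3): λ = (3·67² + 67)/(2·3) ≡ 44/6. 6⁻¹ ≡ 12 (mod 71), so λ ≡ 44·12 ≡ 31.
  x = λ² - 67 - 67 = 961 - 134 ≡ 46; y = λ·(67 - 46) - 3 ≡ 9. → (46, 9)
3G: (46, 9) + (67, 3). λ = (3 - 9)/(67 - 46) ≡ 65/21 mod 71. 21⁻¹ ≡ 44 (mod 71) since 21·44 = 924 ≡ 1, so λ ≡ 20.
  x = λ² - 46 - 67 = 400 - 113 ≡ 3; y = λ·(46 - 3) - 9 ≡ 70. → (3, 70)
4G: (3, 70) + (67, 3). λ = (3 - 70)/(67 - 3) ≡ 4/64 mod 71. 64⁻¹ ≡ 10 (mod 71), so λ ≡ 40.
  x = λ² - 3 - 67 = 1600 - 70 ≡ 39; y = λ·(3 - 39) - 70 ≡ 52. → (39, 52)
5G: (39, 52) + (67, 3). λ = (3 - 52)/(67 - 39) ≡ 22/28 mod 71. 28⁻¹ ≡ 33 (mod 71), so λ ≡ 16.
  x = λ² - 39 - 67 = 256 - 106 ≡ 8; y = λ·(39 - 8) - 52 ≡ 18. → (8, 18)
6G: (8, 18) + (67, 3). λ = (3 - 18)/(67 - 8) ≡ 56/59 mod 71. 59⁻¹ ≡ 65 (mod 71), so λ ≡ 19.
  x = λ² - 8 - 67 = 361 - 75 ≡ 2; y = λ·(8 - 2) - 18 ≡ 25. → (2, 25)
7G: (2, 25) + (67, 3). λ = (3 - 25)/(67 - 2) ≡ 49/65 mod 71. 65⁻¹ ≡ 59 (mod 71), so λ ≡ 51.
  x = λ² - 2 - 67 = 2601 - 69 ≡ 47; y = λ·(2 - 47) - 25 ≡ 23. → (47, 23)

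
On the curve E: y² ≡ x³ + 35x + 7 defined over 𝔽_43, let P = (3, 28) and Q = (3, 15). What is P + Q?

O

The two points share x = 3 and their y-coordinates satisfy 28 + 15 ≡ 0 (mod 43), so they are inverses. Their sum is the point at infinity.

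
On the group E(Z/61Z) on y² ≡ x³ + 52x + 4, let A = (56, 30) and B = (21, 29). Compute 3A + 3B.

(24, 3)

First 3A:
Repeated addition: build up to 3A.
2A: tangent at (56, 30): λ = (3·56² + 52)/(2·30) ≡ 5/60. 60⁻¹ ≡ 60 (mod 61), so λ ≡ 5·60 ≡ 56.
  x = λ² - 56 - 56 = 3136 - 112 ≡ 35; y = λ·(56 - 35) - 30 ≡ 48. → (35, 48)
3A: (35, 48) + (56, 30). λ = (30 - 48)/(56 - 35) ≡ 43/21 mod 61. 21⁻¹ ≡ 32 (mod 61) since 21·32 = 672 ≡ 1, so λ ≡ 34.
  x = λ² - 35 - 56 = 1156 - 91 ≡ 28; y = λ·(35 - 28) - 48 ≡ 7. → (28, 7)
3A = (28, 7).
Next 3B:
Repeated addition: build up to 3B.
2B: tangent at (21, 29): λ = (3·21² + 52)/(2·29) ≡ 33/58. 58⁻¹ ≡ 20 (mod 61), so λ ≡ 33·20 ≡ 50.
  x = λ² - 21 - 21 = 2500 - 42 ≡ 18; y = λ·(21 - 18) - 29 ≡ 60. → (18, 60)
3B: (18, 60) + (21, 29). λ = (29 - 60)/(21 - 18) ≡ 30/3 mod 61. 3⁻¹ ≡ 41 (mod 61), so λ ≡ 10.
  x = λ² - 18 - 21 = 100 - 39 ≡ 0; y = λ·(18 - 0) - 60 ≡ 59. → (0, 59)
3B = (0, 59).
Finally 3A + 3B:
(28, 7) + (0, 59). λ = (59 - 7)/(0 - 28) ≡ 52/33 mod 61. 33⁻¹ ≡ 37 (mod 61), so λ ≡ 33.
  x = λ² - 28 - 0 = 1089 - 28 ≡ 24; y = λ·(28 - 24) - 7 ≡ 3. → (24, 3)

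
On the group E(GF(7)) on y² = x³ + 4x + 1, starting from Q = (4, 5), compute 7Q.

(0, 6)

Double-and-add on 7 = (111)₂. Start with Q = (4, 5) for the leading 1-bit.
double: tangent at (4, 5): λ = (3·4² + 4)/(2·5) ≡ 3/3. 3⁻¹ ≡ 5 (mod 7), so λ ≡ 3·5 ≡ 1.
  x = λ² - 4 - 4 = 1 - 8 ≡ 0; y = λ·(4 - 0) - 5 ≡ 6. → (0, 6)
add Q: (0, 6) + (4, 5). λ = (5 - 6)/(4 - 0) ≡ 6/4 mod 7. 4⁻¹ ≡ 2 (mod 7) since 4·2 = 8 ≡ 1, so λ ≡ 5.
  x = λ² - 0 - 4 = 25 - 4 ≡ 0; y = λ·(0 - 0) - 6 ≡ 1. → (0, 1)
double: tangent at (0, 1): λ = (3·0² + 4)/(2·1) ≡ 4/2. 2⁻¹ ≡ 4 (mod 7) since 2·4 = 8 ≡ 1, so λ ≡ 4·4 ≡ 2.
  x = λ² - 0 - 0 = 4 - 0 ≡ 4; y = λ·(0 - 4) - 1 ≡ 5. → (4, 5)
add Q: tangent at (4, 5): λ = (3·4² + 4)/(2·5) ≡ 3/3. 3⁻¹ ≡ 5 (mod 7) since 3·5 = 15 ≡ 1, so λ ≡ 3·5 ≡ 1.
  x = λ² - 4 - 4 = 1 - 8 ≡ 0; y = λ·(4 - 0) - 5 ≡ 6. → (0, 6)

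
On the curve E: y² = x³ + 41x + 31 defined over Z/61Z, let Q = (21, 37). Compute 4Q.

Double-and-add on 4 = (100)₂. Start with Q = (21, 37) for the leading 1-bit.
double: tangent at (21, 37): λ = (3·21² + 41)/(2·37) ≡ 22/13. 13⁻¹ ≡ 47 (mod 61), so λ ≡ 22·47 ≡ 58.
  x = λ² - 21 - 21 = 3364 - 42 ≡ 28; y = λ·(21 - 28) - 37 ≡ 45. → (28, 45)
double: tangent at (28, 45): λ = (3·28² + 41)/(2·45) ≡ 14/29. 29⁻¹ ≡ 40 (mod 61), so λ ≡ 14·40 ≡ 11.
  x = λ² - 28 - 28 = 121 - 56 ≡ 4; y = λ·(28 - 4) - 45 ≡ 36. → (4, 36)

(4, 36)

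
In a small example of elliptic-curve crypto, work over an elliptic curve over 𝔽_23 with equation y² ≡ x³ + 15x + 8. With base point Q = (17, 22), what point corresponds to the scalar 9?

Repeated addition: build up to 9Q.
2Q: tangent at (17, 22): λ = (3·17² + 15)/(2·22) ≡ 8/21. 21⁻¹ ≡ 11 (mod 23), so λ ≡ 8·11 ≡ 19.
  x = λ² - 17 - 17 = 361 - 34 ≡ 5; y = λ·(17 - 5) - 22 ≡ 22. → (5, 22)
3Q: (5, 22) + (17, 22). λ = (22 - 22)/(17 - 5) ≡ 0/12 mod 23. 12⁻¹ ≡ 2 (mod 23) since 12·2 = 24 ≡ 1, so λ ≡ 0.
  x = λ² - 5 - 17 = 0 - 22 ≡ 1; y = λ·(5 - 1) - 22 ≡ 1. → (1, 1)
4Q: (1, 1) + (17, 22). λ = (22 - 1)/(17 - 1) ≡ 21/16 mod 23. 16⁻¹ ≡ 13 (mod 23), so λ ≡ 20.
  x = λ² - 1 - 17 = 400 - 18 ≡ 14; y = λ·(1 - 14) - 1 ≡ 15. → (14, 15)
5Q: (14, 15) + (17, 22). λ = (22 - 15)/(17 - 14) ≡ 7/3 mod 23. 3⁻¹ ≡ 8 (mod 23), so λ ≡ 10.
  x = λ² - 14 - 17 = 100 - 31 ≡ 0; y = λ·(14 - 0) - 15 ≡ 10. → (0, 10)
6Q: (0, 10) + (17, 22). λ = (22 - 10)/(17 - 0) ≡ 12/17 mod 23. 17⁻¹ ≡ 19 (mod 23) since 17·19 = 323 ≡ 1, so λ ≡ 21.
  x = λ² - 0 - 17 = 441 - 17 ≡ 10; y = λ·(0 - 10) - 10 ≡ 10. → (10, 10)
7Q: (10, 10) + (17, 22). λ = (22 - 10)/(17 - 10) ≡ 12/7 mod 23. 7⁻¹ ≡ 10 (mod 23) since 7·10 = 70 ≡ 1, so λ ≡ 5.
  x = λ² - 10 - 17 = 25 - 27 ≡ 21; y = λ·(10 - 21) - 10 ≡ 4. → (21, 4)
8Q: (21, 4) + (17, 22). λ = (22 - 4)/(17 - 21) ≡ 18/19 mod 23. 19⁻¹ ≡ 17 (mod 23) since 19·17 = 323 ≡ 1, so λ ≡ 7.
  x = λ² - 21 - 17 = 49 - 38 ≡ 11; y = λ·(21 - 11) - 4 ≡ 20. → (11, 20)
9Q: (11, 20) + (17, 22). λ = (22 - 20)/(17 - 11) ≡ 2/6 mod 23. 6⁻¹ ≡ 4 (mod 23), so λ ≡ 8.
  x = λ² - 11 - 17 = 64 - 28 ≡ 13; y = λ·(11 - 13) - 20 ≡ 10. → (13, 10)

(13, 10)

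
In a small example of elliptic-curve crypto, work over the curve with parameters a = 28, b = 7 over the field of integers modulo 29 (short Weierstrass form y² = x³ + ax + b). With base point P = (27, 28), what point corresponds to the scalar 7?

Double-and-add on 7 = (111)₂. Start with P = (27, 28) for the leading 1-bit.
double: tangent at (27, 28): λ = (3·27² + 28)/(2·28) ≡ 11/27. 27⁻¹ ≡ 14 (mod 29), so λ ≡ 11·14 ≡ 9.
  x = λ² - 27 - 27 = 81 - 54 ≡ 27; y = λ·(27 - 27) - 28 ≡ 1. → (27, 1)
add P: (27, 1) + (27, 28): same x and y₁ ≡ -y₂, so the sum is O.
double: O + O = O (identity).
add P: O + (27, 28) = (27, 28) (identity).

(27, 28)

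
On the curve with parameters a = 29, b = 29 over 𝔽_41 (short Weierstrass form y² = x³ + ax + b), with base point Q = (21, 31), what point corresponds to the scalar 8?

(34, 37)

Double-and-add on 8 = (1000)₂. Start with Q = (21, 31) for the leading 1-bit.
double: tangent at (21, 31): λ = (3·21² + 29)/(2·31) ≡ 40/21. 21⁻¹ ≡ 2 (mod 41), so λ ≡ 40·2 ≡ 39.
  x = λ² - 21 - 21 = 1521 - 42 ≡ 3; y = λ·(21 - 3) - 31 ≡ 15. → (3, 15)
double: tangent at (3, 15): λ = (3·3² + 29)/(2·15) ≡ 15/30. 30⁻¹ ≡ 26 (mod 41), so λ ≡ 15·26 ≡ 21.
  x = λ² - 3 - 3 = 441 - 6 ≡ 25; y = λ·(3 - 25) - 15 ≡ 15. → (25, 15)
double: tangent at (25, 15): λ = (3·25² + 29)/(2·15) ≡ 18/30. 30⁻¹ ≡ 26 (mod 41), so λ ≡ 18·26 ≡ 17.
  x = λ² - 25 - 25 = 289 - 50 ≡ 34; y = λ·(25 - 34) - 15 ≡ 37. → (34, 37)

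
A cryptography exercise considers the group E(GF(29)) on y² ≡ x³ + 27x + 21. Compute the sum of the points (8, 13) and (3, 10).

(23, 7)

(8, 13) + (3, 10). λ = (10 - 13)/(3 - 8) ≡ 26/24 mod 29. 24⁻¹ ≡ 23 (mod 29) since 24·23 = 552 ≡ 1, so λ ≡ 18.
  x = λ² - 8 - 3 = 324 - 11 ≡ 23; y = λ·(8 - 23) - 13 ≡ 7. → (23, 7)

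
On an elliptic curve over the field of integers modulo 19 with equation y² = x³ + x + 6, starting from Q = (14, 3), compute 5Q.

Double-and-add on 5 = (101)₂. Start with Q = (14, 3) for the leading 1-bit.
double: tangent at (14, 3): λ = (3·14² + 1)/(2·3) ≡ 0/6. 6⁻¹ ≡ 16 (mod 19), so λ ≡ 0·16 ≡ 0.
  x = λ² - 14 - 14 = 0 - 28 ≡ 10; y = λ·(14 - 10) - 3 ≡ 16. → (10, 16)
double: tangent at (10, 16): λ = (3·10² + 1)/(2·16) ≡ 16/13. 13⁻¹ ≡ 3 (mod 19), so λ ≡ 16·3 ≡ 10.
  x = λ² - 10 - 10 = 100 - 20 ≡ 4; y = λ·(10 - 4) - 16 ≡ 6. → (4, 6)
add Q: (4, 6) + (14, 3). λ = (3 - 6)/(14 - 4) ≡ 16/10 mod 19. 10⁻¹ ≡ 2 (mod 19), so λ ≡ 13.
  x = λ² - 4 - 14 = 169 - 18 ≡ 18; y = λ·(4 - 18) - 6 ≡ 2. → (18, 2)

(18, 2)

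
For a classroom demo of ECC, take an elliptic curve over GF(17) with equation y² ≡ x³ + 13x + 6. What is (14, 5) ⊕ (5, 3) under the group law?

(14, 5) + (5, 3). λ = (3 - 5)/(5 - 14) ≡ 15/8 mod 17. 8⁻¹ ≡ 15 (mod 17) since 8·15 = 120 ≡ 1, so λ ≡ 4.
  x = λ² - 14 - 5 = 16 - 19 ≡ 14; y = λ·(14 - 14) - 5 ≡ 12. → (14, 12)

(14, 12)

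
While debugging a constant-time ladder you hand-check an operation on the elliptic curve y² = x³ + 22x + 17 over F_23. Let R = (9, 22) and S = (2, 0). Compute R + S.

(9, 22) + (2, 0). λ = (0 - 22)/(2 - 9) ≡ 1/16 mod 23. 16⁻¹ ≡ 13 (mod 23), so λ ≡ 13.
  x = λ² - 9 - 2 = 169 - 11 ≡ 20; y = λ·(9 - 20) - 22 ≡ 19. → (20, 19)

(20, 19)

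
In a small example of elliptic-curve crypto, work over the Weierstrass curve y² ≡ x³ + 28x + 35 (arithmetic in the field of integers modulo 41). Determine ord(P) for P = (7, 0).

2

2P: (7, 0) + (7, 0): same x and y₁ ≡ -y₂, so the sum is ∞.
2P = ∞, so the order is 2.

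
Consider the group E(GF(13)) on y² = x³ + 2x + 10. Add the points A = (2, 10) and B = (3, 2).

(2, 10) + (3, 2). λ = (2 - 10)/(3 - 2) ≡ 5/1 mod 13. 1⁻¹ ≡ 1 (mod 13), so λ ≡ 5.
  x = λ² - 2 - 3 = 25 - 5 ≡ 7; y = λ·(2 - 7) - 10 ≡ 4. → (7, 4)

(7, 4)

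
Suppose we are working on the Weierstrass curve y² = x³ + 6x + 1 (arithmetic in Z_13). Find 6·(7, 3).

(9, 2)

Write G = (7, 3).
Double-and-add on 6 = (110)₂. Start with G = (7, 3) for the leading 1-bit.
double: tangent at (7, 3): λ = (3·7² + 6)/(2·3) ≡ 10/6. 6⁻¹ ≡ 11 (mod 13) since 6·11 = 66 ≡ 1, so λ ≡ 10·11 ≡ 6.
  x = λ² - 7 - 7 = 36 - 14 ≡ 9; y = λ·(7 - 9) - 3 ≡ 11. → (9, 11)
add G: (9, 11) + (7, 3). λ = (3 - 11)/(7 - 9) ≡ 5/11 mod 13. 11⁻¹ ≡ 6 (mod 13), so λ ≡ 4.
  x = λ² - 9 - 7 = 16 - 16 ≡ 0; y = λ·(9 - 0) - 11 ≡ 12. → (0, 12)
double: tangent at (0, 12): λ = (3·0² + 6)/(2·12) ≡ 6/11. 11⁻¹ ≡ 6 (mod 13) since 11·6 = 66 ≡ 1, so λ ≡ 6·6 ≡ 10.
  x = λ² - 0 - 0 = 100 - 0 ≡ 9; y = λ·(0 - 9) - 12 ≡ 2. → (9, 2)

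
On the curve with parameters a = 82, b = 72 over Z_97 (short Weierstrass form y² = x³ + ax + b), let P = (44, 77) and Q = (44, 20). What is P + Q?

O

The two points share x = 44 and their y-coordinates satisfy 77 + 20 ≡ 0 (mod 97), so they are inverses. Their sum is 𝒪.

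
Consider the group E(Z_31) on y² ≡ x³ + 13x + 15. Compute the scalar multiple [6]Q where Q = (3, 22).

Repeated addition: build up to 6Q.
2Q: tangent at (3, 22): λ = (3·3² + 13)/(2·22) ≡ 9/13. 13⁻¹ ≡ 12 (mod 31) since 13·12 = 156 ≡ 1, so λ ≡ 9·12 ≡ 15.
  x = λ² - 3 - 3 = 225 - 6 ≡ 2; y = λ·(3 - 2) - 22 ≡ 24. → (2, 24)
3Q: (2, 24) + (3, 22). λ = (22 - 24)/(3 - 2) ≡ 29/1 mod 31. 1⁻¹ ≡ 1 (mod 31), so λ ≡ 29.
  x = λ² - 2 - 3 = 841 - 5 ≡ 30; y = λ·(2 - 30) - 24 ≡ 1. → (30, 1)
4Q: (30, 1) + (3, 22). λ = (22 - 1)/(3 - 30) ≡ 21/4 mod 31. 4⁻¹ ≡ 8 (mod 31) since 4·8 = 32 ≡ 1, so λ ≡ 13.
  x = λ² - 30 - 3 = 169 - 33 ≡ 12; y = λ·(30 - 12) - 1 ≡ 16. → (12, 16)
5Q: (12, 16) + (3, 22). λ = (22 - 16)/(3 - 12) ≡ 6/22 mod 31. 22⁻¹ ≡ 24 (mod 31), so λ ≡ 20.
  x = λ² - 12 - 3 = 400 - 15 ≡ 13; y = λ·(12 - 13) - 16 ≡ 26. → (13, 26)
6Q: (13, 26) + (3, 22). λ = (22 - 26)/(3 - 13) ≡ 27/21 mod 31. 21⁻¹ ≡ 3 (mod 31), so λ ≡ 19.
  x = λ² - 13 - 3 = 361 - 16 ≡ 4; y = λ·(13 - 4) - 26 ≡ 21. → (4, 21)

(4, 21)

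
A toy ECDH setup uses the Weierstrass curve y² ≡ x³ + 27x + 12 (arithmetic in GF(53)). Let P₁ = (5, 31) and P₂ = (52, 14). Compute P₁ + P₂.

(32, 25)

(5, 31) + (52, 14). λ = (14 - 31)/(52 - 5) ≡ 36/47 mod 53. 47⁻¹ ≡ 44 (mod 53), so λ ≡ 47.
  x = λ² - 5 - 52 = 2209 - 57 ≡ 32; y = λ·(5 - 32) - 31 ≡ 25. → (32, 25)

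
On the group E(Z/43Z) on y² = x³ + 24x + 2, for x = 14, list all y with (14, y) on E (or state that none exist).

none

x³ + 24x + 2 = 3082 ≡ 29 (mod 43).
29 is a non-residue mod 43; no y exists.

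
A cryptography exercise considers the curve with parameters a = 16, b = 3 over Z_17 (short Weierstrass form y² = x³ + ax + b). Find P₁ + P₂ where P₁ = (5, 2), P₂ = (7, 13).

(14, 8)

(5, 2) + (7, 13). λ = (13 - 2)/(7 - 5) ≡ 11/2 mod 17. 2⁻¹ ≡ 9 (mod 17) since 2·9 = 18 ≡ 1, so λ ≡ 14.
  x = λ² - 5 - 7 = 196 - 12 ≡ 14; y = λ·(5 - 14) - 2 ≡ 8. → (14, 8)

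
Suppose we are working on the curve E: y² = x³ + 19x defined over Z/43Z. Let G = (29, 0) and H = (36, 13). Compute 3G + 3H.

First 3G:
Repeated addition: build up to 3G.
2G: (29, 0) + (29, 0): same x and y₁ ≡ -y₂, so the sum is ∞.
3G: ∞ + (29, 0) = (29, 0) (identity).
3G = (29, 0).
Next 3H:
Repeated addition: build up to 3H.
2H: tangent at (36, 13): λ = (3·36² + 19)/(2·13) ≡ 37/26. 26⁻¹ ≡ 5 (mod 43), so λ ≡ 37·5 ≡ 13.
  x = λ² - 36 - 36 = 169 - 72 ≡ 11; y = λ·(36 - 11) - 13 ≡ 11. → (11, 11)
3H: (11, 11) + (36, 13). λ = (13 - 11)/(36 - 11) ≡ 2/25 mod 43. 25⁻¹ ≡ 31 (mod 43), so λ ≡ 19.
  x = λ² - 11 - 36 = 361 - 47 ≡ 13; y = λ·(11 - 13) - 11 ≡ 37. → (13, 37)
3H = (13, 37).
Finally 3G + 3H:
(29, 0) + (13, 37). λ = (37 - 0)/(13 - 29) ≡ 37/27 mod 43. 27⁻¹ ≡ 8 (mod 43) since 27·8 = 216 ≡ 1, so λ ≡ 38.
  x = λ² - 29 - 13 = 1444 - 42 ≡ 26; y = λ·(29 - 26) - 0 ≡ 28. → (26, 28)

(26, 28)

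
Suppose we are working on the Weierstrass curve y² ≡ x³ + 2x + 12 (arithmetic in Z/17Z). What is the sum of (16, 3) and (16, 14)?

The two points share x = 16 and their y-coordinates satisfy 3 + 14 ≡ 0 (mod 17), so they are inverses. Their sum is O.

O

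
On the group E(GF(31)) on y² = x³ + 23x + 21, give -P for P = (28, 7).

-(28, 7) = (28, -7 mod 31) = (28, 24).

(28, 24)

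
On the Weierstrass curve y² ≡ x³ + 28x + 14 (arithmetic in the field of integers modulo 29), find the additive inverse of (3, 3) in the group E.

-(3, 3) = (3, -3 mod 29) = (3, 26).

(3, 26)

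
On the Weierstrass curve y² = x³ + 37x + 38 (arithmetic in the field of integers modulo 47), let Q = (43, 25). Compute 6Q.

O

Double-and-add on 6 = (110)₂. Start with Q = (43, 25) for the leading 1-bit.
double: tangent at (43, 25): λ = (3·43² + 37)/(2·25) ≡ 38/3. 3⁻¹ ≡ 16 (mod 47), so λ ≡ 38·16 ≡ 44.
  x = λ² - 43 - 43 = 1936 - 86 ≡ 17; y = λ·(43 - 17) - 25 ≡ 38. → (17, 38)
add Q: (17, 38) + (43, 25). λ = (25 - 38)/(43 - 17) ≡ 34/26 mod 47. 26⁻¹ ≡ 38 (mod 47), so λ ≡ 23.
  x = λ² - 17 - 43 = 529 - 60 ≡ 46; y = λ·(17 - 46) - 38 ≡ 0. → (46, 0)
double: (46, 0) + (46, 0): same x and y₁ ≡ -y₂, so the sum is the point at infinity.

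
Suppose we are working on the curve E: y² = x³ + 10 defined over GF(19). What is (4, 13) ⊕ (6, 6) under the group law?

(7, 7)

(4, 13) + (6, 6). λ = (6 - 13)/(6 - 4) ≡ 12/2 mod 19. 2⁻¹ ≡ 10 (mod 19), so λ ≡ 6.
  x = λ² - 4 - 6 = 36 - 10 ≡ 7; y = λ·(4 - 7) - 13 ≡ 7. → (7, 7)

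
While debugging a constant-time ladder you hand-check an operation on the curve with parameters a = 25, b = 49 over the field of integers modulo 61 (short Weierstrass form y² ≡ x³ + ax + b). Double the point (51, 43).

tangent at (51, 43): λ = (3·51² + 25)/(2·43) ≡ 20/25. 25⁻¹ ≡ 22 (mod 61) since 25·22 = 550 ≡ 1, so λ ≡ 20·22 ≡ 13.
  x = λ² - 51 - 51 = 169 - 102 ≡ 6; y = λ·(51 - 6) - 43 ≡ 54. → (6, 54)

(6, 54)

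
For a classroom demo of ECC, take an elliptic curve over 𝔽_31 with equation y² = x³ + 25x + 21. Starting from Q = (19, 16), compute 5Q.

Double-and-add on 5 = (101)₂. Start with Q = (19, 16) for the leading 1-bit.
double: tangent at (19, 16): λ = (3·19² + 25)/(2·16) ≡ 23/1. 1⁻¹ ≡ 1 (mod 31), so λ ≡ 23·1 ≡ 23.
  x = λ² - 19 - 19 = 529 - 38 ≡ 26; y = λ·(19 - 26) - 16 ≡ 9. → (26, 9)
double: tangent at (26, 9): λ = (3·26² + 25)/(2·9) ≡ 7/18. 18⁻¹ ≡ 19 (mod 31) since 18·19 = 342 ≡ 1, so λ ≡ 7·19 ≡ 9.
  x = λ² - 26 - 26 = 81 - 52 ≡ 29; y = λ·(26 - 29) - 9 ≡ 26. → (29, 26)
add Q: (29, 26) + (19, 16). λ = (16 - 26)/(19 - 29) ≡ 21/21 mod 31. 21⁻¹ ≡ 3 (mod 31) since 21·3 = 63 ≡ 1, so λ ≡ 1.
  x = λ² - 29 - 19 = 1 - 48 ≡ 15; y = λ·(29 - 15) - 26 ≡ 19. → (15, 19)

(15, 19)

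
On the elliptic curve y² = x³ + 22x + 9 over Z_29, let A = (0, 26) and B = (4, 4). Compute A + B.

(0, 26) + (4, 4). λ = (4 - 26)/(4 - 0) ≡ 7/4 mod 29. 4⁻¹ ≡ 22 (mod 29) since 4·22 = 88 ≡ 1, so λ ≡ 9.
  x = λ² - 0 - 4 = 81 - 4 ≡ 19; y = λ·(0 - 19) - 26 ≡ 6. → (19, 6)

(19, 6)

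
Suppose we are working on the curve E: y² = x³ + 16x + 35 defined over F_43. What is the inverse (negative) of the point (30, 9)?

(30, 34)

-(30, 9) = (30, -9 mod 43) = (30, 34).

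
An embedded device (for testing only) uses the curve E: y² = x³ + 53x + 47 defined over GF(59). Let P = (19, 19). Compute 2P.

tangent at (19, 19): λ = (3·19² + 53)/(2·19) ≡ 15/38. 38⁻¹ ≡ 14 (mod 59), so λ ≡ 15·14 ≡ 33.
  x = λ² - 19 - 19 = 1089 - 38 ≡ 48; y = λ·(19 - 48) - 19 ≡ 27. → (48, 27)

(48, 27)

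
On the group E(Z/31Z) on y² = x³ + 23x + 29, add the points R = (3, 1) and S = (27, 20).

(9, 2)

(3, 1) + (27, 20). λ = (20 - 1)/(27 - 3) ≡ 19/24 mod 31. 24⁻¹ ≡ 22 (mod 31), so λ ≡ 15.
  x = λ² - 3 - 27 = 225 - 30 ≡ 9; y = λ·(3 - 9) - 1 ≡ 2. → (9, 2)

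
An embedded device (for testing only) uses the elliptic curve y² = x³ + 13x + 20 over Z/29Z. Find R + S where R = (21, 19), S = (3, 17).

(0, 22)

(21, 19) + (3, 17). λ = (17 - 19)/(3 - 21) ≡ 27/11 mod 29. 11⁻¹ ≡ 8 (mod 29), so λ ≡ 13.
  x = λ² - 21 - 3 = 169 - 24 ≡ 0; y = λ·(21 - 0) - 19 ≡ 22. → (0, 22)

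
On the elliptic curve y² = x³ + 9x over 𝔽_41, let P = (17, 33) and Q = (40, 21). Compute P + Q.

(30, 13)

(17, 33) + (40, 21). λ = (21 - 33)/(40 - 17) ≡ 29/23 mod 41. 23⁻¹ ≡ 25 (mod 41) since 23·25 = 575 ≡ 1, so λ ≡ 28.
  x = λ² - 17 - 40 = 784 - 57 ≡ 30; y = λ·(17 - 30) - 33 ≡ 13. → (30, 13)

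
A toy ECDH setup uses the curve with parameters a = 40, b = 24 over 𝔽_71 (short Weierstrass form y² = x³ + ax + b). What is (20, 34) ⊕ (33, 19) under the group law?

(50, 17)

(20, 34) + (33, 19). λ = (19 - 34)/(33 - 20) ≡ 56/13 mod 71. 13⁻¹ ≡ 11 (mod 71), so λ ≡ 48.
  x = λ² - 20 - 33 = 2304 - 53 ≡ 50; y = λ·(20 - 50) - 34 ≡ 17. → (50, 17)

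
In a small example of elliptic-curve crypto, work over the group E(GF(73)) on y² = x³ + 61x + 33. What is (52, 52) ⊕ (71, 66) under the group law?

(52, 52) + (71, 66). λ = (66 - 52)/(71 - 52) ≡ 14/19 mod 73. 19⁻¹ ≡ 50 (mod 73) since 19·50 = 950 ≡ 1, so λ ≡ 43.
  x = λ² - 52 - 71 = 1849 - 123 ≡ 47; y = λ·(52 - 47) - 52 ≡ 17. → (47, 17)

(47, 17)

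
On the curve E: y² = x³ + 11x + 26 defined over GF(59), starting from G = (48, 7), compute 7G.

(56, 54)

Double-and-add on 7 = (111)₂. Start with G = (48, 7) for the leading 1-bit.
double: tangent at (48, 7): λ = (3·48² + 11)/(2·7) ≡ 20/14. 14⁻¹ ≡ 38 (mod 59), so λ ≡ 20·38 ≡ 52.
  x = λ² - 48 - 48 = 2704 - 96 ≡ 12; y = λ·(48 - 12) - 7 ≡ 36. → (12, 36)
add G: (12, 36) + (48, 7). λ = (7 - 36)/(48 - 12) ≡ 30/36 mod 59. 36⁻¹ ≡ 41 (mod 59) since 36·41 = 1476 ≡ 1, so λ ≡ 50.
  x = λ² - 12 - 48 = 2500 - 60 ≡ 21; y = λ·(12 - 21) - 36 ≡ 45. → (21, 45)
double: tangent at (21, 45): λ = (3·21² + 11)/(2·45) ≡ 36/31. 31⁻¹ ≡ 40 (mod 59), so λ ≡ 36·40 ≡ 24.
  x = λ² - 21 - 21 = 576 - 42 ≡ 3; y = λ·(21 - 3) - 45 ≡ 33. → (3, 33)
add G: (3, 33) + (48, 7). λ = (7 - 33)/(48 - 3) ≡ 33/45 mod 59. 45⁻¹ ≡ 21 (mod 59), so λ ≡ 44.
  x = λ² - 3 - 48 = 1936 - 51 ≡ 56; y = λ·(3 - 56) - 33 ≡ 54. → (56, 54)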